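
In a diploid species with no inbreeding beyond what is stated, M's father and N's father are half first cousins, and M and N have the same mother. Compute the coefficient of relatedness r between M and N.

Wright's path rule: contributions from independent ancestry routes add.
M and N are related in two ways: half second cousins through their fathers (r = 1/64) and half-sibs through their shared mother (r = 1/4).
r = 1/64 + 1/4 = 0.265625.

0.265625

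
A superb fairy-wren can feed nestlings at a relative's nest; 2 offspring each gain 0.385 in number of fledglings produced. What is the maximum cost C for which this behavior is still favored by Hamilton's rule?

0.385

r to an offspring = 0.5 (one parent–offspring link: r = (1/2)^1 = 1/2).
Hamilton's rule: n·r·B > C, so the trait is favored while C < n·r·B = 2·0.5·0.385 = 0.385.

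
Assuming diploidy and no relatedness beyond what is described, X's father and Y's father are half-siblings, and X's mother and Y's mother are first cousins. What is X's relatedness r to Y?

0.09375

With two independent routes of shared ancestry, r is the sum of the two contributions.
X and Y are related in two ways: half first cousins through their fathers (r = 1/16) and second cousins through their mothers (r = 1/32).
r = 1/16 + 1/32 = 3/32 = 0.09375.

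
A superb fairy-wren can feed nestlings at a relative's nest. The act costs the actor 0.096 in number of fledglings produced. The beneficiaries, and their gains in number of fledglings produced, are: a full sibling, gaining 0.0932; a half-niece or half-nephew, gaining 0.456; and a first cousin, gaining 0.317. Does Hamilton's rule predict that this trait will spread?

Yes

Hamilton's rule: the trait is favored when the sum of r·B over every recipient exceeds the actor's cost C.
r to a full sibling = 1/2 (full sibs share both parents — two paths of length 2: r = 2·(1/2)^2 = 1/2).
r to a half-niece or half-nephew = 0.125 (half-aunt/uncle↔niece/nephew: one path of length 3: r = (1/2)^3 = 1/8).
r to a first cousin = 1/8 (first cousins share one grandparent pair — two paths of length 4: r = 2·(1/2)^4 = 1/8).
Summing one r·B term per recipient: 1·0.5·0.0932 + 1·0.125·0.456 + 1·0.125·0.317 = 0.143225.
0.143225 > 0.096: the indirect benefit exceeds the cost.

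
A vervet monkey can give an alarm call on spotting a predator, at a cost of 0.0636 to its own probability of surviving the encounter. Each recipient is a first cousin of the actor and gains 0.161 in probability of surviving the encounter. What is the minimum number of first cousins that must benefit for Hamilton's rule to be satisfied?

r to a first cousin = 1/8 (first cousins share one grandparent pair — two paths of length 4: r = 2·(1/2)^4 = 1/8).
Hamilton's rule: n·r·B > C  ⇒  n > C/(r·B) = 0.0636/(0.125·0.161) = 3.16.
The smallest integer exceeding 3.16 is 4.

4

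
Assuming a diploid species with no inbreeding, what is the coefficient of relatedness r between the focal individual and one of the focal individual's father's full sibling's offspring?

0.125

Each parent–offspring link contributes a factor of 1/2, and independent paths through distinct common ancestors add.
First cousins share one grandparent pair — two paths of length 4: r = 2·(1/2)^4 = 1/8.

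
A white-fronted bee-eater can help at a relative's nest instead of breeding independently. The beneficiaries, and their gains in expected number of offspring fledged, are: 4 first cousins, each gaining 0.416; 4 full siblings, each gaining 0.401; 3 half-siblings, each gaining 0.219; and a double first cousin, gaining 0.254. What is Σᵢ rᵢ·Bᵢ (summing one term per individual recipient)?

1.23775

r to a first cousin = 1/8 (first cousins share one grandparent pair — two paths of length 4: r = 2·(1/2)^4 = 1/8).
r to a full sibling = 0.5 (full sibs share both parents — two paths of length 2: r = 2·(1/2)^2 = 1/2).
r to a half-sibling = 1/4 (half-sibs share one parent — one path of length 2: r = (1/2)^2 = 1/4).
r to a double first cousin = 0.25 (double first cousins share both grandparent pairs — four paths of length 4: r = 4·(1/2)^4 = 1/4).
Summing one r·B term per recipient: 4·0.125·0.416 + 4·0.5·0.401 + 3·0.25·0.219 + 1·0.25·0.254 = 1.23775.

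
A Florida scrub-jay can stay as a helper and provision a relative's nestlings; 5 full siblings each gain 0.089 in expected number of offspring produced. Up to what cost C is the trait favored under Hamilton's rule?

0.2225

r to a full sibling = 0.5 (full sibs share both parents — two paths of length 2: r = 2·(1/2)^2 = 1/2).
Hamilton's rule: n·r·B > C, so the trait is favored while C < n·r·B = 5·0.5·0.089 = 0.2225.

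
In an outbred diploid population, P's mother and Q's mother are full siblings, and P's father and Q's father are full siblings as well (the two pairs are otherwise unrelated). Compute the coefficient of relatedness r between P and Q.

0.25

Relatedness sums over independent paths through distinct common ancestors.
P and Q are related in two ways: first cousins through their mothers (r = 1/8) and first cousins through their fathers (r = 1/8) — i.e. double first cousins.
r = 1/8 + 1/8 = 1/4 = 0.25.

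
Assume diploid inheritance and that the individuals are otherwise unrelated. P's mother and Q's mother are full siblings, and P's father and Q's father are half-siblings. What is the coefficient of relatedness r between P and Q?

0.1875

Independent pedigree routes through distinct common ancestors add.
P and Q are related in two ways: first cousins through their mothers (r = 1/8) and half first cousins through their fathers (r = 1/16).
r = 1/8 + 1/16 = 3/16 = 0.1875.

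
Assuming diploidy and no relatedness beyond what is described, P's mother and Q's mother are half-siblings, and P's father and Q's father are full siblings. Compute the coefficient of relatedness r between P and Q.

Relatedness sums over independent paths through distinct common ancestors.
P and Q are related in two ways: half first cousins through their mothers (r = 1/16) and first cousins through their fathers (r = 1/8).
r = 1/16 + 1/8 = 3/16 = 0.1875.

0.1875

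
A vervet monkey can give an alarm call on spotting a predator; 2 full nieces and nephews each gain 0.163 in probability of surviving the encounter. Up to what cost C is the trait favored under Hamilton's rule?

r to a full niece or nephew = 0.25 (full aunt/uncle↔niece/nephew: two paths of length 3 through the shared grandparent pair: r = 2·(1/2)^3 = 1/4).
Hamilton's rule: n·r·B > C, so the trait is favored while C < n·r·B = 2·0.25·0.163 = 0.0815.

0.0815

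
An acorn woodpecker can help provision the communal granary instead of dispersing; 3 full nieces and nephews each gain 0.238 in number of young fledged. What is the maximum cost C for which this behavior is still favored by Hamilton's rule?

r to a full niece or nephew = 1/4 (full aunt/uncle↔niece/nephew: two paths of length 3 through the shared grandparent pair: r = 2·(1/2)^3 = 1/4).
Hamilton's rule: n·r·B > C, so the trait is favored while C < n·r·B = 3·0.25·0.238 = 0.1785.

0.1785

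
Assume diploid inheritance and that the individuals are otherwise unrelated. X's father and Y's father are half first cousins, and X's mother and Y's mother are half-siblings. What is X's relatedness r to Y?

0.078125

Wright's path rule: contributions from independent ancestry routes add.
X and Y are related in two ways: half second cousins through their fathers (r = 1/64) and half first cousins through their mothers (r = 1/16).
r = 1/64 + 1/16 = 0.078125.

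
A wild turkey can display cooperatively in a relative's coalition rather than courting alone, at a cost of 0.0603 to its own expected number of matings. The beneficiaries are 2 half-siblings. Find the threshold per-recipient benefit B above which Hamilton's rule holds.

r to a half-sibling = 0.25 (half-sibs share one parent — one path of length 2: r = (1/2)^2 = 1/4).
Hamilton's rule with n recipients of equal r: n·r·B > C, so B > C/(n·r) = 0.0603/(2·0.25) = 0.1206.

0.1206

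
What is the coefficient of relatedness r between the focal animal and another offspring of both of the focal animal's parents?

0.5

Each parent–offspring link contributes a factor of 1/2, and independent paths through distinct common ancestors add.
Full sibs share both parents — two paths of length 2: r = 2·(1/2)^2 = 1/2.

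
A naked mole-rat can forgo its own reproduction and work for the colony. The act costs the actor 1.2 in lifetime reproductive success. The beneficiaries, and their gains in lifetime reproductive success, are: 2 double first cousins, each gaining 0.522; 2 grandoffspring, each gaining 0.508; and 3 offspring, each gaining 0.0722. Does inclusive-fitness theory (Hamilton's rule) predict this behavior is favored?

No

Hamilton's rule: the trait is favored when the sum of r·B over every recipient exceeds the actor's cost C.
r to a double first cousin = 0.25 (double first cousins share both grandparent pairs — four paths of length 4: r = 4·(1/2)^4 = 1/4).
r to a grandoffspring = 1/4 (two parent–offspring links: r = (1/2)^2 = 1/4).
r to an offspring = 0.5 (one parent–offspring link: r = (1/2)^1 = 1/2).
Summing one r·B term per recipient: 2·0.25·0.522 + 2·0.25·0.508 + 3·0.5·0.0722 = 0.6233.
0.6233 < 1.2: the indirect benefit is less than the cost.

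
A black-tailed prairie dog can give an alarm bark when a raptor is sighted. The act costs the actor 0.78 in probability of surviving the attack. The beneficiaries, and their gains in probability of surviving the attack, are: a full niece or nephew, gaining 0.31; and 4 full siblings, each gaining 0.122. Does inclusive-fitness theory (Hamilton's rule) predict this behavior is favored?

No

Hamilton's rule: the trait is favored when the sum of r·B over every recipient exceeds the actor's cost C.
r to a full niece or nephew = 1/4 (full aunt/uncle↔niece/nephew: two paths of length 3 through the shared grandparent pair: r = 2·(1/2)^3 = 1/4).
r to a full sibling = 1/2 (full sibs share both parents — two paths of length 2: r = 2·(1/2)^2 = 1/2).
Summing one r·B term per recipient: 1·0.25·0.31 + 4·0.5·0.122 = 0.3215.
0.3215 < 0.78: the indirect benefit is less than the cost.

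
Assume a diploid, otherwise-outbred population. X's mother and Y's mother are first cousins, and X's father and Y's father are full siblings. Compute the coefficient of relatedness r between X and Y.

Relatedness sums over independent paths through distinct common ancestors.
X and Y are related in two ways: second cousins through their mothers (r = 1/32) and first cousins through their fathers (r = 1/8).
r = 1/32 + 1/8 = 5/32 = 0.15625.

0.15625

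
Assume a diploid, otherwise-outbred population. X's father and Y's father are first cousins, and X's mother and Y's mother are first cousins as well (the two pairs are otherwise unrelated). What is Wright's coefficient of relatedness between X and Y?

0.0625

With two independent routes of shared ancestry, r is the sum of the two contributions.
X and Y are related in two ways: second cousins through their fathers (r = 1/32) and second cousins through their mothers (r = 1/32).
r = 1/32 + 1/32 = 0.0625.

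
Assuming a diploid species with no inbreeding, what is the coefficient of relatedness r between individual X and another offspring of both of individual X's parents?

0.5

Each parent–offspring link contributes a factor of 1/2, and independent paths through distinct common ancestors add.
Full sibs share both parents — two paths of length 2: r = 2·(1/2)^2 = 1/2.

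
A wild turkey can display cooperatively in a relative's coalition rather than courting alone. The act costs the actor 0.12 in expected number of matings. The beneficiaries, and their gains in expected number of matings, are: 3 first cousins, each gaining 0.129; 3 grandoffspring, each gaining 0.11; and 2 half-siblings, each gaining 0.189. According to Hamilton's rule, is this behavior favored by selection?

Yes

Hamilton's rule: the trait is favored when the sum of r·B over every recipient exceeds the actor's cost C.
r to a first cousin = 1/8 (first cousins share one grandparent pair — two paths of length 4: r = 2·(1/2)^4 = 1/8).
r to a grandoffspring = 0.25 (two parent–offspring links: r = (1/2)^2 = 1/4).
r to a half-sibling = 0.25 (half-sibs share one parent — one path of length 2: r = (1/2)^2 = 1/4).
Summing one r·B term per recipient: 3·0.125·0.129 + 3·0.25·0.11 + 2·0.25·0.189 = 0.225375.
0.225375 > 0.12: the indirect benefit exceeds the cost.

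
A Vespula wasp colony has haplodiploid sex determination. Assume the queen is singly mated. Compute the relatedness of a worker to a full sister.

Haplodiploid full sisters inherit their father's entire haploid genome identically (contributing 1/2) and on average half of their mother's contribution (1/2 · 1/2 = 1/4); r = 1/2 + 1/4 = 3/4.

0.75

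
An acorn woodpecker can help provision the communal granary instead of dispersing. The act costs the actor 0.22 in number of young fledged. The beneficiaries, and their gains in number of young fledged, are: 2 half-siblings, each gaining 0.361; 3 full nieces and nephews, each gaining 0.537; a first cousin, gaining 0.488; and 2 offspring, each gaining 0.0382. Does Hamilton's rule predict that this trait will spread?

Yes

Hamilton's rule: the trait is favored when the sum of r·B over every recipient exceeds the actor's cost C.
r to a half-sibling = 0.25 (half-sibs share one parent — one path of length 2: r = (1/2)^2 = 1/4).
r to a full niece or nephew = 0.25 (full aunt/uncle↔niece/nephew: two paths of length 3 through the shared grandparent pair: r = 2·(1/2)^3 = 1/4).
r to a first cousin = 0.125 (first cousins share one grandparent pair — two paths of length 4: r = 2·(1/2)^4 = 1/8).
r to an offspring = 1/2 (one parent–offspring link: r = (1/2)^1 = 1/2).
Summing one r·B term per recipient: 2·0.25·0.361 + 3·0.25·0.537 + 1·0.125·0.488 + 2·0.5·0.0382 = 0.68245.
0.68245 > 0.22: the indirect benefit exceeds the cost.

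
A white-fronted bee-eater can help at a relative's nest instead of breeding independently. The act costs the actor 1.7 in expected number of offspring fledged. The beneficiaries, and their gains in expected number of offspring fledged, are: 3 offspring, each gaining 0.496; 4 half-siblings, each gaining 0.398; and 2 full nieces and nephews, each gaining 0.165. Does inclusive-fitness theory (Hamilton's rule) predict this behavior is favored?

Hamilton's rule: the trait is favored when the sum of r·B over every recipient exceeds the actor's cost C.
r to an offspring = 0.5 (one parent–offspring link: r = (1/2)^1 = 1/2).
r to a half-sibling = 0.25 (half-sibs share one parent — one path of length 2: r = (1/2)^2 = 1/4).
r to a full niece or nephew = 0.25 (full aunt/uncle↔niece/nephew: two paths of length 3 through the shared grandparent pair: r = 2·(1/2)^3 = 1/4).
Summing one r·B term per recipient: 3·0.5·0.496 + 4·0.25·0.398 + 2·0.25·0.165 = 1.2245.
1.2245 < 1.7: the indirect benefit is less than the cost.

No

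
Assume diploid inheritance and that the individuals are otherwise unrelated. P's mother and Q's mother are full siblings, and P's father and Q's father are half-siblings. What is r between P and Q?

With two independent routes of shared ancestry, r is the sum of the two contributions.
P and Q are related in two ways: first cousins through their mothers (r = 1/8) and half first cousins through their fathers (r = 1/16).
r = 1/8 + 1/16 = 3/16 = 0.1875.

0.1875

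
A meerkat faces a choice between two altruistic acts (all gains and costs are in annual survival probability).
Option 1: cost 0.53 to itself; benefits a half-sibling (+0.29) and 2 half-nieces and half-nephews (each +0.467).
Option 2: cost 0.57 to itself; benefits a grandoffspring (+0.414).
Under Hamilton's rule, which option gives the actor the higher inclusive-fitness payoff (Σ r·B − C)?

Option 1: r to a half-sibling = 0.25.
Option 1: r to a half-niece or half-nephew = 0.125.
Option 1: Σ r·B − C = (1·0.25·0.29 + 2·0.125·0.467) − 0.53 = -0.34075.
Option 2: r to a grandoffspring = 0.25.
Option 2: Σ r·B − C = (1·0.25·0.414) − 0.57 = -0.4665.
Option 1 has the higher net inclusive-fitness payoff.

Option 1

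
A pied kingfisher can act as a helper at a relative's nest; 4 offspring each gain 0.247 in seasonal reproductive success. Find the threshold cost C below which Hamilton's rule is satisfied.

0.494

r to an offspring = 0.5 (one parent–offspring link: r = (1/2)^1 = 1/2).
Hamilton's rule: n·r·B > C, so the trait is favored while C < n·r·B = 4·0.5·0.247 = 0.494.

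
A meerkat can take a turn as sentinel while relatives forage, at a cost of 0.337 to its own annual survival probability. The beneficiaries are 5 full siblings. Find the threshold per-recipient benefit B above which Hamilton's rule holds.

r to a full sibling = 1/2 (full sibs share both parents — two paths of length 2: r = 2·(1/2)^2 = 1/2).
Hamilton's rule with n recipients of equal r: n·r·B > C, so B > C/(n·r) = 0.337/(5·0.5) = 0.1348.

0.1348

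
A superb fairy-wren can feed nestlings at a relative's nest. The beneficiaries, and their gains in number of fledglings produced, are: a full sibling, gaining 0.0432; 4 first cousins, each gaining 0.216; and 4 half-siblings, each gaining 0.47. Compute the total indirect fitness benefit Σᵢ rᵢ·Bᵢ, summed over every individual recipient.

r to a full sibling = 1/2 (full sibs share both parents — two paths of length 2: r = 2·(1/2)^2 = 1/2).
r to a first cousin = 0.125 (first cousins share one grandparent pair — two paths of length 4: r = 2·(1/2)^4 = 1/8).
r to a half-sibling = 0.25 (half-sibs share one parent — one path of length 2: r = (1/2)^2 = 1/4).
Summing one r·B term per recipient: 1·0.5·0.0432 + 4·0.125·0.216 + 4·0.25·0.47 = 0.5996.

0.5996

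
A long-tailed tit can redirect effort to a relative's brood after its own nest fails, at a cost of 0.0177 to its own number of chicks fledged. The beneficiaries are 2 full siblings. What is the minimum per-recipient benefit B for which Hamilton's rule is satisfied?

r to a full sibling = 0.5 (full sibs share both parents — two paths of length 2: r = 2·(1/2)^2 = 1/2).
Hamilton's rule with n recipients of equal r: n·r·B > C, so B > C/(n·r) = 0.0177/(2·0.5) = 0.0177.

0.0177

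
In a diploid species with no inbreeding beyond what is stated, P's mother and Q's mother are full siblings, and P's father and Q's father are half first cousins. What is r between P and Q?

Independent pedigree routes through distinct common ancestors add.
P and Q are related in two ways: first cousins through their mothers (r = 1/8) and half second cousins through their fathers (r = 1/64).
r = 1/8 + 1/64 = 0.140625.

0.140625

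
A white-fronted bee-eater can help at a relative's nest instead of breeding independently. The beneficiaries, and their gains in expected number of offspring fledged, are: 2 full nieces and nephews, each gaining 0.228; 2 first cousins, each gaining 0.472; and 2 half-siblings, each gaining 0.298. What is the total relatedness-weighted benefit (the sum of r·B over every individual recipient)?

0.381

r to a full niece or nephew = 0.25 (full aunt/uncle↔niece/nephew: two paths of length 3 through the shared grandparent pair: r = 2·(1/2)^3 = 1/4).
r to a first cousin = 0.125 (first cousins share one grandparent pair — two paths of length 4: r = 2·(1/2)^4 = 1/8).
r to a half-sibling = 1/4 (half-sibs share one parent — one path of length 2: r = (1/2)^2 = 1/4).
Summing one r·B term per recipient: 2·0.25·0.228 + 2·0.125·0.472 + 2·0.25·0.298 = 0.381.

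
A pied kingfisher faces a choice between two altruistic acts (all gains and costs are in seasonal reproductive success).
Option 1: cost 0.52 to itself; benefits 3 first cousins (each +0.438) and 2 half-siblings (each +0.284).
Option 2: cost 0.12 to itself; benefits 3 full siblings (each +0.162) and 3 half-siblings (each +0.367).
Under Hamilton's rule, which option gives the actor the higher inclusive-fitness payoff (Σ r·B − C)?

Option 1: r to a first cousin = 0.125.
Option 1: r to a half-sibling = 0.25.
Option 1: Σ r·B − C = (3·0.125·0.438 + 2·0.25·0.284) − 0.52 = -0.21375.
Option 2: r to a full sibling = 0.5.
Option 2: r to a half-sibling = 0.25.
Option 2: Σ r·B − C = (3·0.5·0.162 + 3·0.25·0.367) − 0.12 = 0.39825.
Option 2 has the higher net inclusive-fitness payoff.

Option 2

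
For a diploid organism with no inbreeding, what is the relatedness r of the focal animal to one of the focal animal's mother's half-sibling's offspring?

Each parent–offspring link contributes a factor of 1/2, and independent paths through distinct common ancestors add.
Half first cousins share one grandparent — one path of length 4: r = (1/2)^4 = 1/16.

0.0625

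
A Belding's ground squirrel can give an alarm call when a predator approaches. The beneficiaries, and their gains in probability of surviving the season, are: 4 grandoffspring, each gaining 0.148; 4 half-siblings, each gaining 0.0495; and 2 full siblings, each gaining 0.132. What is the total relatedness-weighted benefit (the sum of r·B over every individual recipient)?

0.3295

r to a grandoffspring = 0.25 (two parent–offspring links: r = (1/2)^2 = 1/4).
r to a half-sibling = 0.25 (half-sibs share one parent — one path of length 2: r = (1/2)^2 = 1/4).
r to a full sibling = 0.5 (full sibs share both parents — two paths of length 2: r = 2·(1/2)^2 = 1/2).
Summing one r·B term per recipient: 4·0.25·0.148 + 4·0.25·0.0495 + 2·0.5·0.132 = 0.3295.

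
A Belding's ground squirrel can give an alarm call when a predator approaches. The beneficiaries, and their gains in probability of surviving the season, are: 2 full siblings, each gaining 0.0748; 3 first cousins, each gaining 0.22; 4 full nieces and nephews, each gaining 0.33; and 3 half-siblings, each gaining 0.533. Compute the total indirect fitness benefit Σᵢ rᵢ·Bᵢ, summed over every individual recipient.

r to a full sibling = 1/2 (full sibs share both parents — two paths of length 2: r = 2·(1/2)^2 = 1/2).
r to a first cousin = 1/8 (first cousins share one grandparent pair — two paths of length 4: r = 2·(1/2)^4 = 1/8).
r to a full niece or nephew = 1/4 (full aunt/uncle↔niece/nephew: two paths of length 3 through the shared grandparent pair: r = 2·(1/2)^3 = 1/4).
r to a half-sibling = 0.25 (half-sibs share one parent — one path of length 2: r = (1/2)^2 = 1/4).
Summing one r·B term per recipient: 2·0.5·0.0748 + 3·0.125·0.22 + 4·0.25·0.33 + 3·0.25·0.533 = 0.88705.

0.88705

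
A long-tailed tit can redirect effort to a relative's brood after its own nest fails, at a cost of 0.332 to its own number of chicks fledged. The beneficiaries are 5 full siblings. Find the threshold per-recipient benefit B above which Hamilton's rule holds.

0.1328

r to a full sibling = 1/2 (full sibs share both parents — two paths of length 2: r = 2·(1/2)^2 = 1/2).
Hamilton's rule with n recipients of equal r: n·r·B > C, so B > C/(n·r) = 0.332/(5·0.5) = 0.1328.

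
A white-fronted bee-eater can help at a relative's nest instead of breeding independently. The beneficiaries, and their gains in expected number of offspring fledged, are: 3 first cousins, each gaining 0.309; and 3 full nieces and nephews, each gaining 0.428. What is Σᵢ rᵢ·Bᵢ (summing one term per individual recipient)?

0.436875

r to a first cousin = 0.125 (first cousins share one grandparent pair — two paths of length 4: r = 2·(1/2)^4 = 1/8).
r to a full niece or nephew = 1/4 (full aunt/uncle↔niece/nephew: two paths of length 3 through the shared grandparent pair: r = 2·(1/2)^3 = 1/4).
Summing one r·B term per recipient: 3·0.125·0.309 + 3·0.25·0.428 = 0.436875.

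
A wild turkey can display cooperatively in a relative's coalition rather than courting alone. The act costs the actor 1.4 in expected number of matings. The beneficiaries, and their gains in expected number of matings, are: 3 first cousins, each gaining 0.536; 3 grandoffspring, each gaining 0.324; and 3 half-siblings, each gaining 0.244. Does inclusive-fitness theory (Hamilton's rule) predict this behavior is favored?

Hamilton's rule: the trait is favored when the sum of r·B over every recipient exceeds the actor's cost C.
r to a first cousin = 0.125 (first cousins share one grandparent pair — two paths of length 4: r = 2·(1/2)^4 = 1/8).
r to a grandoffspring = 0.25 (two parent–offspring links: r = (1/2)^2 = 1/4).
r to a half-sibling = 0.25 (half-sibs share one parent — one path of length 2: r = (1/2)^2 = 1/4).
Summing one r·B term per recipient: 3·0.125·0.536 + 3·0.25·0.324 + 3·0.25·0.244 = 0.627.
0.627 < 1.4: the indirect benefit is less than the cost.

No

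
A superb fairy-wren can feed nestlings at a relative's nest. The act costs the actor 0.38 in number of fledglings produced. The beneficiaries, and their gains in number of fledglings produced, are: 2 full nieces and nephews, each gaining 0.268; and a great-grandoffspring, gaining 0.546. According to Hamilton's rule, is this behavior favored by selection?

No

Hamilton's rule: the trait is favored when the sum of r·B over every recipient exceeds the actor's cost C.
r to a full niece or nephew = 1/4 (full aunt/uncle↔niece/nephew: two paths of length 3 through the shared grandparent pair: r = 2·(1/2)^3 = 1/4).
r to a great-grandoffspring = 1/8 (three parent–offspring links: r = (1/2)^3 = 1/8).
Summing one r·B term per recipient: 2·0.25·0.268 + 1·0.125·0.546 = 0.20225.
0.20225 < 0.38: the indirect benefit is less than the cost.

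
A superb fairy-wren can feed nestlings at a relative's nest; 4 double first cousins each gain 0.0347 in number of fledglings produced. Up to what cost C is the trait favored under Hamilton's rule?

0.0347

r to a double first cousin = 0.25 (double first cousins share both grandparent pairs — four paths of length 4: r = 4·(1/2)^4 = 1/4).
Hamilton's rule: n·r·B > C, so the trait is favored while C < n·r·B = 4·0.25·0.0347 = 0.0347.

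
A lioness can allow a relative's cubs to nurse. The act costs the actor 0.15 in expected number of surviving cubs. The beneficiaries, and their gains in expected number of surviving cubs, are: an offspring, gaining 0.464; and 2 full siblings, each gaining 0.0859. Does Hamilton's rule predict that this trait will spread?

Yes

Hamilton's rule: the trait is favored when the sum of r·B over every recipient exceeds the actor's cost C.
r to an offspring = 0.5 (one parent–offspring link: r = (1/2)^1 = 1/2).
r to a full sibling = 0.5 (full sibs share both parents — two paths of length 2: r = 2·(1/2)^2 = 1/2).
Summing one r·B term per recipient: 1·0.5·0.464 + 2·0.5·0.0859 = 0.3179.
0.3179 > 0.15: the indirect benefit exceeds the cost.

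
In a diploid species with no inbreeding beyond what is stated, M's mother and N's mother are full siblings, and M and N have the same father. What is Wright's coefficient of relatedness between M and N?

Wright's path rule: contributions from independent ancestry routes add.
M and N are related in two ways: first cousins through their mothers (r = 1/8) and half-sibs through their shared father (r = 1/4).
r = 1/8 + 1/4 = 3/8 = 0.375.

0.375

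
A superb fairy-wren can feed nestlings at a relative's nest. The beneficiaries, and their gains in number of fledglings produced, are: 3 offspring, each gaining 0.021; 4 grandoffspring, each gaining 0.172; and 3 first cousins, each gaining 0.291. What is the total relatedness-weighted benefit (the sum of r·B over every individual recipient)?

r to an offspring = 0.5 (one parent–offspring link: r = (1/2)^1 = 1/2).
r to a grandoffspring = 1/4 (two parent–offspring links: r = (1/2)^2 = 1/4).
r to a first cousin = 1/8 (first cousins share one grandparent pair — two paths of length 4: r = 2·(1/2)^4 = 1/8).
Summing one r·B term per recipient: 3·0.5·0.021 + 4·0.25·0.172 + 3·0.125·0.291 = 0.312625.

0.312625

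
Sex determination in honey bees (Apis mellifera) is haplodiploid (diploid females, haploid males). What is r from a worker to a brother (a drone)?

0.25

Her haploid brother carries none of their father's genes and a random half of their mother's genome; that half matches the maternal half of her own genome with probability 1/2: r = 1/2 · 1/2 = 1/4.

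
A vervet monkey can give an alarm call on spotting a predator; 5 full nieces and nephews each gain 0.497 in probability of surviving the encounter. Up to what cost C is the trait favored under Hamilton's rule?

0.62125

r to a full niece or nephew = 0.25 (full aunt/uncle↔niece/nephew: two paths of length 3 through the shared grandparent pair: r = 2·(1/2)^3 = 1/4).
Hamilton's rule: n·r·B > C, so the trait is favored while C < n·r·B = 5·0.25·0.497 = 0.62125.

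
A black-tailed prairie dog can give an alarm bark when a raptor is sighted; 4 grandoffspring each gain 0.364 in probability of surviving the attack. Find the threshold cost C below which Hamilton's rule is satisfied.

0.364

r to a grandoffspring = 0.25 (two parent–offspring links: r = (1/2)^2 = 1/4).
Hamilton's rule: n·r·B > C, so the trait is favored while C < n·r·B = 4·0.25·0.364 = 0.364.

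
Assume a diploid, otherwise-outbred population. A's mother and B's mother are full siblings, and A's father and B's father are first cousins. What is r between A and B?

Relatedness sums over independent paths through distinct common ancestors.
A and B are related in two ways: first cousins through their mothers (r = 1/8) and second cousins through their fathers (r = 1/32).
r = 1/8 + 1/32 = 0.15625.

0.15625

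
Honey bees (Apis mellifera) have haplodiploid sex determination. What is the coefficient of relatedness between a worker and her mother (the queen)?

One meiotic link between diploid queen and diploid daughter: r = 1/2.

0.5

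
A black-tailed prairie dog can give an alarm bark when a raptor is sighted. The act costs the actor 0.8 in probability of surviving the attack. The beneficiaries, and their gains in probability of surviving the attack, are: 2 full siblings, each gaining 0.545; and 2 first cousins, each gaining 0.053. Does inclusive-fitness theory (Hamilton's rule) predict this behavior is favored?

Hamilton's rule: the trait is favored when the sum of r·B over every recipient exceeds the actor's cost C.
r to a full sibling = 0.5 (full sibs share both parents — two paths of length 2: r = 2·(1/2)^2 = 1/2).
r to a first cousin = 1/8 (first cousins share one grandparent pair — two paths of length 4: r = 2·(1/2)^4 = 1/8).
Summing one r·B term per recipient: 2·0.5·0.545 + 2·0.125·0.053 = 0.55825.
0.55825 < 0.8: the indirect benefit is less than the cost.

No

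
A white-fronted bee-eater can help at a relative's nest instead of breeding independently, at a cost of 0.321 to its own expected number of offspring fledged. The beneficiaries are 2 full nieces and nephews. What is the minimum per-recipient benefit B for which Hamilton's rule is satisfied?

0.642

r to a full niece or nephew = 0.25 (full aunt/uncle↔niece/nephew: two paths of length 3 through the shared grandparent pair: r = 2·(1/2)^3 = 1/4).
Hamilton's rule with n recipients of equal r: n·r·B > C, so B > C/(n·r) = 0.321/(2·0.25) = 0.642.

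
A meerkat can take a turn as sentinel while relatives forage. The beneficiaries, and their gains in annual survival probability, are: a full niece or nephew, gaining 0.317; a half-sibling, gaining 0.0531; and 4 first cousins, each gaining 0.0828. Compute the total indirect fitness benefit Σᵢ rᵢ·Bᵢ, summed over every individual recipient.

0.133925

r to a full niece or nephew = 1/4 (full aunt/uncle↔niece/nephew: two paths of length 3 through the shared grandparent pair: r = 2·(1/2)^3 = 1/4).
r to a half-sibling = 0.25 (half-sibs share one parent — one path of length 2: r = (1/2)^2 = 1/4).
r to a first cousin = 0.125 (first cousins share one grandparent pair — two paths of length 4: r = 2·(1/2)^4 = 1/8).
Summing one r·B term per recipient: 1·0.25·0.317 + 1·0.25·0.0531 + 4·0.125·0.0828 = 0.133925.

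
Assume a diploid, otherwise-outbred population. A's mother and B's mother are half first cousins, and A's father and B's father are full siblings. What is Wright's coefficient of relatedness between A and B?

Relatedness sums over independent paths through distinct common ancestors.
A and B are related in two ways: half second cousins through their mothers (r = 1/64) and first cousins through their fathers (r = 1/8).
r = 1/64 + 1/8 = 9/64 = 0.140625.

0.140625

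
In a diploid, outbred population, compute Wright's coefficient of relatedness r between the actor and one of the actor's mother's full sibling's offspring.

Each parent–offspring link contributes a factor of 1/2, and independent paths through distinct common ancestors add.
First cousins share one grandparent pair — two paths of length 4: r = 2·(1/2)^4 = 1/8.

0.125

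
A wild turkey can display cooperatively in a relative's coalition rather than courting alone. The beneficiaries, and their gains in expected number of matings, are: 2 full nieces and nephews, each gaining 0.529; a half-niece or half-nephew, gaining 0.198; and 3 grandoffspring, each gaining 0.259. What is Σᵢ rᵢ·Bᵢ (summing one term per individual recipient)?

r to a full niece or nephew = 0.25 (full aunt/uncle↔niece/nephew: two paths of length 3 through the shared grandparent pair: r = 2·(1/2)^3 = 1/4).
r to a half-niece or half-nephew = 1/8 (half-aunt/uncle↔niece/nephew: one path of length 3: r = (1/2)^3 = 1/8).
r to a grandoffspring = 0.25 (two parent–offspring links: r = (1/2)^2 = 1/4).
Summing one r·B term per recipient: 2·0.25·0.529 + 1·0.125·0.198 + 3·0.25·0.259 = 0.4835.

0.4835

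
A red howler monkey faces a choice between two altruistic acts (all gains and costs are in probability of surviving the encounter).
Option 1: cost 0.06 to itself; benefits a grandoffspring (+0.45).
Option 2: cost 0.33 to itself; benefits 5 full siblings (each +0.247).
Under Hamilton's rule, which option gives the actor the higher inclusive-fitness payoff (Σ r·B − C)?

Option 1: r to a grandoffspring = 0.25.
Option 1: Σ r·B − C = (1·0.25·0.45) − 0.06 = 0.0525.
Option 2: r to a full sibling = 0.5.
Option 2: Σ r·B − C = (5·0.5·0.247) − 0.33 = 0.2875.
Option 2 has the higher net inclusive-fitness payoff.

Option 2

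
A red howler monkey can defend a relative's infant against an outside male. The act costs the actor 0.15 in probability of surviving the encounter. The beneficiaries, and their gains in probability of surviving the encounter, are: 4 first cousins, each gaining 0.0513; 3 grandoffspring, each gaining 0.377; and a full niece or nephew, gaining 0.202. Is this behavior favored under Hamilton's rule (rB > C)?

Yes

Hamilton's rule: the trait is favored when the sum of r·B over every recipient exceeds the actor's cost C.
r to a first cousin = 1/8 (first cousins share one grandparent pair — two paths of length 4: r = 2·(1/2)^4 = 1/8).
r to a grandoffspring = 0.25 (two parent–offspring links: r = (1/2)^2 = 1/4).
r to a full niece or nephew = 1/4 (full aunt/uncle↔niece/nephew: two paths of length 3 through the shared grandparent pair: r = 2·(1/2)^3 = 1/4).
Summing one r·B term per recipient: 4·0.125·0.0513 + 3·0.25·0.377 + 1·0.25·0.202 = 0.3589.
0.3589 > 0.15: the indirect benefit exceeds the cost.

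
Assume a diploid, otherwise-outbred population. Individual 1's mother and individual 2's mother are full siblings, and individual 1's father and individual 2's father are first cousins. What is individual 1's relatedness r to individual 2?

0.15625

With two independent routes of shared ancestry, r is the sum of the two contributions.
Individual 1 and individual 2 are related in two ways: first cousins through their mothers (r = 1/8) and second cousins through their fathers (r = 1/32).
r = 1/8 + 1/32 = 0.15625.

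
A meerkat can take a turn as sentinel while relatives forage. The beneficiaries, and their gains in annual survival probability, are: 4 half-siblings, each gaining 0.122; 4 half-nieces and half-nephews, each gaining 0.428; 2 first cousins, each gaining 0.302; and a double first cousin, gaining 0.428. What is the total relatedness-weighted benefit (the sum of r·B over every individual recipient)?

r to a half-sibling = 1/4 (half-sibs share one parent — one path of length 2: r = (1/2)^2 = 1/4).
r to a half-niece or half-nephew = 0.125 (half-aunt/uncle↔niece/nephew: one path of length 3: r = (1/2)^3 = 1/8).
r to a first cousin = 0.125 (first cousins share one grandparent pair — two paths of length 4: r = 2·(1/2)^4 = 1/8).
r to a double first cousin = 0.25 (double first cousins share both grandparent pairs — four paths of length 4: r = 4·(1/2)^4 = 1/4).
Summing one r·B term per recipient: 4·0.25·0.122 + 4·0.125·0.428 + 2·0.125·0.302 + 1·0.25·0.428 = 0.5185.

0.5185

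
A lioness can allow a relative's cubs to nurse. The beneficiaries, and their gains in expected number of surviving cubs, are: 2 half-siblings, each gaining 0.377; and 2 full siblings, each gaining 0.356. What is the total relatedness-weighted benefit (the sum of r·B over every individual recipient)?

0.5445

r to a half-sibling = 0.25 (half-sibs share one parent — one path of length 2: r = (1/2)^2 = 1/4).
r to a full sibling = 0.5 (full sibs share both parents — two paths of length 2: r = 2·(1/2)^2 = 1/2).
Summing one r·B term per recipient: 2·0.25·0.377 + 2·0.5·0.356 = 0.5445.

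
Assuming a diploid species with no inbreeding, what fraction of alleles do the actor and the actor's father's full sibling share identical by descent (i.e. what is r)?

0.25

Each parent–offspring link contributes a factor of 1/2, and independent paths through distinct common ancestors add.
Full aunt/uncle↔niece/nephew: two paths of length 3 through the shared grandparent pair: r = 2·(1/2)^3 = 1/4.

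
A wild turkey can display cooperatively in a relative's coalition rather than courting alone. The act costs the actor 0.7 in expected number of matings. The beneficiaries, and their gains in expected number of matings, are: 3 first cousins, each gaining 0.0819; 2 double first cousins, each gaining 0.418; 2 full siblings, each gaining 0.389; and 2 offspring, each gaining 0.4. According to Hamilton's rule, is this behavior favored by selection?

Yes

Hamilton's rule: the trait is favored when the sum of r·B over every recipient exceeds the actor's cost C.
r to a first cousin = 1/8 (first cousins share one grandparent pair — two paths of length 4: r = 2·(1/2)^4 = 1/8).
r to a double first cousin = 0.25 (double first cousins share both grandparent pairs — four paths of length 4: r = 4·(1/2)^4 = 1/4).
r to a full sibling = 0.5 (full sibs share both parents — two paths of length 2: r = 2·(1/2)^2 = 1/2).
r to an offspring = 0.5 (one parent–offspring link: r = (1/2)^1 = 1/2).
Summing one r·B term per recipient: 3·0.125·0.0819 + 2·0.25·0.418 + 2·0.5·0.389 + 2·0.5·0.4 = 1.0287125.
1.0287125 > 0.7: the indirect benefit exceeds the cost.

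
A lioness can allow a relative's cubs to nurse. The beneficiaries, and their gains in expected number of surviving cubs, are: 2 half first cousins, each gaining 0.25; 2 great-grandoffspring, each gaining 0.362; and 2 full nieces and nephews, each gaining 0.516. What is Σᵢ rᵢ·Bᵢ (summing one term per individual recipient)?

r to a half first cousin = 1/16 (half first cousins share one grandparent — one path of length 4: r = (1/2)^4 = 1/16).
r to a great-grandoffspring = 1/8 (three parent–offspring links: r = (1/2)^3 = 1/8).
r to a full niece or nephew = 0.25 (full aunt/uncle↔niece/nephew: two paths of length 3 through the shared grandparent pair: r = 2·(1/2)^3 = 1/4).
Summing one r·B term per recipient: 2·0.0625·0.25 + 2·0.125·0.362 + 2·0.25·0.516 = 0.37975.

0.37975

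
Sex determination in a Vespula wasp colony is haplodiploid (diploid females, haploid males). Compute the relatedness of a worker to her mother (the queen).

0.5

One meiotic link between diploid queen and diploid daughter: r = 1/2.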